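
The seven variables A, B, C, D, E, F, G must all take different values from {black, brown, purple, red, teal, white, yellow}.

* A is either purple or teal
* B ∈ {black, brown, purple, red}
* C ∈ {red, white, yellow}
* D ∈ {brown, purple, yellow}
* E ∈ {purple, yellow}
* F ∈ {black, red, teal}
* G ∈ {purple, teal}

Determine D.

The 7 variables together cover exactly {black, brown, purple, red, teal, white, yellow} — 7 values for 7 variables — and white appears only in C's list, so C = white.
A and G share exactly the 2 values {purple, teal}; by pigeonhole those values go to them, so strike purple, teal from B, D, E, F.
E must be yellow (only option left). So D can't be yellow.
So D = brown.

brown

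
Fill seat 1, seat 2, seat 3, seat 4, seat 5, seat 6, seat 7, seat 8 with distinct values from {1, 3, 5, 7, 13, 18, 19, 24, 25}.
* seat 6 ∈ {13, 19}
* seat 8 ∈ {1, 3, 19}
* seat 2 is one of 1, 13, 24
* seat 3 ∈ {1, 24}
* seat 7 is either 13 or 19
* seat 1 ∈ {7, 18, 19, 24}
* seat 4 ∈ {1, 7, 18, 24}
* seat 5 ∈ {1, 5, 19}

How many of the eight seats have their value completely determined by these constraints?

2

The 8 variables together cover exactly {1, 3, 5, 7, 13, 18, 19, 24} — 8 values for 8 variables — and 3 appears only in seat 8's list, so seat 8 = 3.
The 7 still-open variables together cover exactly {1, 5, 7, 13, 18, 19, 24} — 7 values for 7 variables — and 5 appears only in seat 5's list, so seat 5 = 5.
seat 6 and seat 7 between them cover only {13, 19} — a naked pair. Remove those values from seat 1, seat 2.
seat 2 and seat 3 between them cover only {1, 24} — a naked pair. Remove those values from seat 1, seat 4.
Determined: seat 5=5, seat 8=3. The other seats each still have more than one consistent value. That makes 2.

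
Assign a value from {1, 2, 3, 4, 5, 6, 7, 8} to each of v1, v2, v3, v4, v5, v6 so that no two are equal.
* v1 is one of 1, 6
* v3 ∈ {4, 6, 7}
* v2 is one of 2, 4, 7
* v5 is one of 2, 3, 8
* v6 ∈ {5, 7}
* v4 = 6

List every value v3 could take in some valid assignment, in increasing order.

v4's domain is down to {6}, so v4 = 6. Eliminate 6 elsewhere: v1, v3.
v1's domain is down to {1}, so v1 = 1.
No further eliminations apply; v3 can still be any of 4, 7.

4, 7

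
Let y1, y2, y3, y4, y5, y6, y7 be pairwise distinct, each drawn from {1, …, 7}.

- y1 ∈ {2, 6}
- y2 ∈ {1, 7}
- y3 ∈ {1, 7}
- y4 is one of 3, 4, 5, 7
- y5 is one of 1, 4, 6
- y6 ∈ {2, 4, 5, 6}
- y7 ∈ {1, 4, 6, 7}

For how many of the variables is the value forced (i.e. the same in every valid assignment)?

3

The 7 variables draw from only 7 values {1, 2, 3, 4, 5, 6, 7}, so each is used; only y4 can be 3, hence y4 = 3.
The 6 still-open variables together cover exactly {1, 2, 4, 5, 6, 7} — 6 values for 6 variables — and 5 appears only in y6's list, so y6 = 5.
The 5 still-open variables draw from only 5 values {1, 2, 4, 6, 7}, so each is used; only y1 can be 2, hence y1 = 2.
The 2 variables y2 and y3 are confined to {1, 7}, which locks those values in; drop them from y5, y7.
Determined: y1=2, y4=3, y6=5. The other variables each still have more than one consistent value. That makes 3.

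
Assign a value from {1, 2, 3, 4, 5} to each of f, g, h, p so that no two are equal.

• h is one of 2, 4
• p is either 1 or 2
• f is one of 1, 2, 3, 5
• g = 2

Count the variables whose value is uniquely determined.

g must be 2 (only option left). Strike 2 from f, h, p.
h must be 4 (only option left).
That leaves p = 1. Strike 1 from f.
Determined: g=2, h=4, p=1. The other variables each still have more than one consistent value. That makes 3.

3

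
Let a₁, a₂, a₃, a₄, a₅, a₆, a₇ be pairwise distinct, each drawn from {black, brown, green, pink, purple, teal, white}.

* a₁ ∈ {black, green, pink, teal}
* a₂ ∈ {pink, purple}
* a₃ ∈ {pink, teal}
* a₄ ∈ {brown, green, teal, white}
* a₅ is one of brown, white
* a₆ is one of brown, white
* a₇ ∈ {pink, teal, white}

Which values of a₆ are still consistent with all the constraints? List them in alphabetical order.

The 7 variables draw from only 7 values {black, brown, green, pink, purple, teal, white}, so each is used; only a₁ can be black, hence a₁ = black.
Among the 6 still-open variables, green fits only a₄ (and all 6 values in {brown, green, pink, purple, teal, white} must be used), so a₄ = green.
Among the 5 still-open variables, purple fits only a₂ (and all 5 values in {brown, pink, purple, teal, white} must be used), so a₂ = purple.
a₅ and a₆ share exactly the 2 values {brown, white}; by pigeonhole those values go to them, so strike brown, white from a₇.
No further eliminations apply; a₆ can still be any of brown, white.

brown, white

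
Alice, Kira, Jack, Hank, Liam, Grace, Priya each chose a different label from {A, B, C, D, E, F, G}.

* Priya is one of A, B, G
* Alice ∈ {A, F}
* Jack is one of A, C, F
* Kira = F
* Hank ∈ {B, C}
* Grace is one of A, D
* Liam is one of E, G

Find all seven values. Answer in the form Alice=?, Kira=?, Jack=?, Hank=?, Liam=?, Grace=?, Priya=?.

Alice=A, Kira=F, Jack=C, Hank=B, Liam=E, Grace=D, Priya=G

Kira's domain is down to {F}, so Kira = F. Remove F from Alice, Jack.
That leaves Alice = A. Strike A from Jack, Grace, Priya.
Jack must be C (only option left). Strike C from Hank.
Hank's domain is down to {B}, so Hank = B. So Priya can't be B.
Grace's domain is down to {D}, so Grace = D.
That leaves Priya = G. So Liam can't be G.
That leaves Liam = E.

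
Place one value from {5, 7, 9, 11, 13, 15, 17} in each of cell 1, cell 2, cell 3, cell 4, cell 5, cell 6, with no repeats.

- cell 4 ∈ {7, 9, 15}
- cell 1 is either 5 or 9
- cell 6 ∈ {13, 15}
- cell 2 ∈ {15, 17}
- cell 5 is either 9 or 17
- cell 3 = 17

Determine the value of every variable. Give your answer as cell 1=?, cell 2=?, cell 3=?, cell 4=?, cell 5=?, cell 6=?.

cell 1=5, cell 2=15, cell 3=17, cell 4=7, cell 5=9, cell 6=13

cell 3 has just one choice, so cell 3 = 17. Strike 17 from cell 2, cell 5.
cell 5 has just one choice, so cell 5 = 9. Strike 9 from cell 1, cell 4.
cell 1 must be 5 (only option left).
cell 2's domain is down to {15}, so cell 2 = 15. Remove 15 from cell 4, cell 6.
cell 4 must be 7 (only option left).
That leaves cell 6 = 13.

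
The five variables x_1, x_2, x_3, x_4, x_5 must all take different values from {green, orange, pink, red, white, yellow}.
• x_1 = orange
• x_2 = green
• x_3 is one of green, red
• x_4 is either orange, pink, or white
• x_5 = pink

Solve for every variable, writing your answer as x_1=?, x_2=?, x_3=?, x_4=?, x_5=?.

x_1's domain is down to {orange}, so x_1 = orange. Remove orange from x_4.
x_2's domain is down to {green}, so x_2 = green. Strike green from x_3.
x_3's domain is down to {red}, so x_3 = red.
x_5's domain is down to {pink}, so x_5 = pink. Eliminate pink elsewhere: x_4.
x_4's domain is down to {white}, so x_4 = white.

x_1=orange, x_2=green, x_3=red, x_4=white, x_5=pink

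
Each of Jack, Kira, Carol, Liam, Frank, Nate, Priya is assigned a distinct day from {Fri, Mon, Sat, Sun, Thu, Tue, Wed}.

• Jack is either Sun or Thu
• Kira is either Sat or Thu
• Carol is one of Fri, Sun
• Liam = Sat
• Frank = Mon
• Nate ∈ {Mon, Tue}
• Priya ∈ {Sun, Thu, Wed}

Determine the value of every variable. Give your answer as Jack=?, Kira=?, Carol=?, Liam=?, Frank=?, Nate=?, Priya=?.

Jack=Sun, Kira=Thu, Carol=Fri, Liam=Sat, Frank=Mon, Nate=Tue, Priya=Wed

Liam has just one choice, so Liam = Sat. Strike Sat from Kira.
Frank must be Mon (only option left). So Nate can't be Mon.
Nate has just one choice, so Nate = Tue.
That leaves Kira = Thu. Strike Thu from Jack, Priya.
Jack's domain is down to {Sun}, so Jack = Sun. Eliminate Sun elsewhere: Carol, Priya.
Carol must be Fri (only option left).
Priya must be Wed (only option left).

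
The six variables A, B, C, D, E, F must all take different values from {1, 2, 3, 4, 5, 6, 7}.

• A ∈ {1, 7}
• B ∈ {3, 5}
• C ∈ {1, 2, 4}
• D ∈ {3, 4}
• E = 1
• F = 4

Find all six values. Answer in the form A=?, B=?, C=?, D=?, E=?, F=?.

A=7, B=5, C=2, D=3, E=1, F=4

E has just one choice, so E = 1. Remove 1 from A, C.
F's domain is down to {4}, so F = 4. Strike 4 from C, D.
A has just one choice, so A = 7.
C's domain is down to {2}, so C = 2.
D's domain is down to {3}, so D = 3. Remove 3 from B.
B must be 5 (only option left).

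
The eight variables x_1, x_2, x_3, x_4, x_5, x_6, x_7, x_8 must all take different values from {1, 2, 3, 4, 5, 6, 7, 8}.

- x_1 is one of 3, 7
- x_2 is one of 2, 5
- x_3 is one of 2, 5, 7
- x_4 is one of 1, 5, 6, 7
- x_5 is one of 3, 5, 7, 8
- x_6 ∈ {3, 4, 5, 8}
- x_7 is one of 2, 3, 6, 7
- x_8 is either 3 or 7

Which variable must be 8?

Among the 8 variables, 1 fits only x_4 (and all 8 values in {1, 2, 3, 4, 5, 6, 7, 8} must be used), so x_4 = 1.
Among the 7 still-open variables, 4 fits only x_6 (and all 7 values in {2, 3, 4, 5, 6, 7, 8} must be used), so x_6 = 4.
The 6 still-open variables together cover exactly {2, 3, 5, 6, 7, 8} — 6 values for 6 variables — and 6 appears only in x_7's list, so x_7 = 6.
The 5 still-open variables draw from only 5 values {2, 3, 5, 7, 8}, so each is used; only x_5 can be 8, hence x_5 = 8.

x_5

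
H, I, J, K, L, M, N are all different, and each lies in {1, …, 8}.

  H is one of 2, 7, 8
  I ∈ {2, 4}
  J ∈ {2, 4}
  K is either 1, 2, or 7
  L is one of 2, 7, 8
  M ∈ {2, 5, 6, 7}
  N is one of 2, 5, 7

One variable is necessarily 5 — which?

The 7 variables draw from only 7 values {1, 2, 4, 5, 6, 7, 8}, so each is used; only K can be 1, hence K = 1.
The 6 still-open variables draw from only 6 values {2, 4, 5, 6, 7, 8}, so each is used; only M can be 6, hence M = 6.
The 5 still-open variables together cover exactly {2, 4, 5, 7, 8} — 5 values for 5 variables — and 5 appears only in N's list, so N = 5.

N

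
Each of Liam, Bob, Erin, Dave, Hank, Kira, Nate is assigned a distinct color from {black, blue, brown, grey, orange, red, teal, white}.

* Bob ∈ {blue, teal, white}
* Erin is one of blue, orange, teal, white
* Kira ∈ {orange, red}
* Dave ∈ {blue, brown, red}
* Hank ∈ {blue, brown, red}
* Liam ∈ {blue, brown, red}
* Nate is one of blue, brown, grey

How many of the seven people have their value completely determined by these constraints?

The 7 variables together cover exactly {blue, brown, grey, orange, red, teal, white} — 7 values for 7 variables — and grey appears only in Nate's list, so Nate = grey.
The 3 variables Liam, Dave, Hank are confined to {blue, brown, red}, which locks those values in; drop them from Bob, Erin, Kira.
Kira's domain is down to {orange}, so Kira = orange. Eliminate orange elsewhere: Erin.
Determined: Kira=orange, Nate=grey. The other people each still have more than one consistent value. That makes 2.

2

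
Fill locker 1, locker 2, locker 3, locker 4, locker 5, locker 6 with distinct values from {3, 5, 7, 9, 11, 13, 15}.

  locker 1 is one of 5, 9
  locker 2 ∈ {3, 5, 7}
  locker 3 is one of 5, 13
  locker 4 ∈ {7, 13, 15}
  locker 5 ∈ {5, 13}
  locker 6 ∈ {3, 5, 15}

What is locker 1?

9

The 6 variables draw from only 6 values {3, 5, 7, 9, 13, 15}, so each is used; only locker 1 can be 9, hence locker 1 = 9.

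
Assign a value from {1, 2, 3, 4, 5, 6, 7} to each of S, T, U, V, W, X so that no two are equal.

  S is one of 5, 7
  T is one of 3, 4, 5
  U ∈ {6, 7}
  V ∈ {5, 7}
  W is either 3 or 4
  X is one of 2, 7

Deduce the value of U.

Among the 6 variables, 2 fits only X (and all 6 values in {2, 3, 4, 5, 6, 7} must be used), so X = 2.
The 5 still-open variables draw from only 5 values {3, 4, 5, 6, 7}, so each is used; only U can be 6, hence U = 6.

6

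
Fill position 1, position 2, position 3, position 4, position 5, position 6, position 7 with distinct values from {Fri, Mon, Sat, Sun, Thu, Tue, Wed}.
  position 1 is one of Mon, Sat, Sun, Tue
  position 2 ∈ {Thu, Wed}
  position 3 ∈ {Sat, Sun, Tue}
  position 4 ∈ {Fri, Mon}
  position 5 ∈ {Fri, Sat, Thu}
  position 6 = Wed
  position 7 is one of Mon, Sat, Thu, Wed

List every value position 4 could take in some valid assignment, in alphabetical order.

Fri, Mon

position 6's domain is down to {Wed}, so position 6 = Wed. Strike Wed from position 2, position 7.
position 2's domain is down to {Thu}, so position 2 = Thu. So position 5, position 7 can't be Thu.
position 4, position 5, position 7 between them cover only {Fri, Mon, Sat} — a naked triple. Remove those values from position 1, position 3.
No further eliminations apply; position 4 can still be any of Fri, Mon.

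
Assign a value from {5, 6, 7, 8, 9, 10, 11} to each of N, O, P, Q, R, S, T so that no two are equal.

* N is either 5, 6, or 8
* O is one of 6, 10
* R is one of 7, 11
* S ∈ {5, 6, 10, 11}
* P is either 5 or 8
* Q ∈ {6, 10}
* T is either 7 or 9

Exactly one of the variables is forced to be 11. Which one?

The 7 variables draw from only 7 values {5, 6, 7, 8, 9, 10, 11}, so each is used; only T can be 9, hence T = 9.
The 6 still-open variables draw from only 6 values {5, 6, 7, 8, 10, 11}, so each is used; only R can be 7, hence R = 7.
Among the 5 still-open variables, 11 fits only S (and all 5 values in {5, 6, 8, 10, 11} must be used), so S = 11.

S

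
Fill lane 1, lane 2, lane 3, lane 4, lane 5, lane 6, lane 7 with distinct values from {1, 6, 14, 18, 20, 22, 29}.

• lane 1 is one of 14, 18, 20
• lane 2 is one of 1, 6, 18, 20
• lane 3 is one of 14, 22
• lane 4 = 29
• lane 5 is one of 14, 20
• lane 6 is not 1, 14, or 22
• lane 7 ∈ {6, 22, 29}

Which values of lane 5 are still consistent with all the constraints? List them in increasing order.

14, 20

lane 4 has just one choice, so lane 4 = 29. So lane 6, lane 7 can't be 29.
The 6 still-open variables together cover exactly {1, 6, 14, 18, 20, 22} — 6 values for 6 variables — and 1 appears only in lane 2's list, so lane 2 = 1.
No further eliminations apply; lane 5 can still be any of 14, 20.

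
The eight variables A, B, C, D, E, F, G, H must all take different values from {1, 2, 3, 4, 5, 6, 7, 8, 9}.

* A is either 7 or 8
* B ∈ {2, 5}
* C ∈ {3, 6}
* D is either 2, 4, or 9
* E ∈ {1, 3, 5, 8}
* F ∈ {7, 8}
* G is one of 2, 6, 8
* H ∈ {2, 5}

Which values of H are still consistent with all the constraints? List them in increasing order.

A and F share exactly the 2 values {7, 8}; by pigeonhole those values go to them, so strike 7, 8 from E, G.
B and H share exactly the 2 values {2, 5}; by pigeonhole those values go to them, so strike 2, 5 from D, E, G.
G has just one choice, so G = 6. Strike 6 from C.
C has just one choice, so C = 3. Strike 3 from E.
That leaves E = 1.
No further eliminations apply; H can still be any of 2, 5.

2, 5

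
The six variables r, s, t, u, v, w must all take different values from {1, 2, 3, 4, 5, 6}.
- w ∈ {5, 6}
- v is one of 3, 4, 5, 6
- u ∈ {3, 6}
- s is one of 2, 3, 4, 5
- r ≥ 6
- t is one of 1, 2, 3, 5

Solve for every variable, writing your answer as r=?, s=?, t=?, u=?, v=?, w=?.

r=6, s=2, t=1, u=3, v=4, w=5

r's domain is down to {6}, so r = 6. Strike 6 from u, v, w.
u must be 3 (only option left). Remove 3 from s, t, v.
w must be 5 (only option left). Strike 5 from s, t, v.
That leaves v = 4. Eliminate 4 elsewhere: s.
s's domain is down to {2}, so s = 2. So t can't be 2.
t has just one choice, so t = 1.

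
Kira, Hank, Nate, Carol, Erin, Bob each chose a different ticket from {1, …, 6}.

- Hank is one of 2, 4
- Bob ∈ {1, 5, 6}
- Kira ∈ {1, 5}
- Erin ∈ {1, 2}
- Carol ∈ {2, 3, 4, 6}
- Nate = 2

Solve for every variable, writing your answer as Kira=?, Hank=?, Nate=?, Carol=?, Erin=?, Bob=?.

Nate has just one choice, so Nate = 2. Eliminate 2 elsewhere: Hank, Carol, Erin.
Erin has just one choice, so Erin = 1. So Kira, Bob can't be 1.
Kira has just one choice, so Kira = 5. So Bob can't be 5.
Hank must be 4 (only option left). Eliminate 4 elsewhere: Carol.
Bob's domain is down to {6}, so Bob = 6. Remove 6 from Carol.
Carol must be 3 (only option left).

Kira=5, Hank=4, Nate=2, Carol=3, Erin=1, Bob=6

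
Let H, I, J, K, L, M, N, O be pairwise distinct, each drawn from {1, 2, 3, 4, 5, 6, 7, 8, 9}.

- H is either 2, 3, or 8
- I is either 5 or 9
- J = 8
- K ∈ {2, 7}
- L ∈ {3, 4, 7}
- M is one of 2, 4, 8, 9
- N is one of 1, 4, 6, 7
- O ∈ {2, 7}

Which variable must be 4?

L

J has just one choice, so J = 8. Eliminate 8 elsewhere: H, M.
The 2 variables K and O are confined to {2, 7}, which locks those values in; drop them from H, L, M, N.
H's domain is down to {3}, so H = 3. Remove 3 from L.
So 4 goes to L.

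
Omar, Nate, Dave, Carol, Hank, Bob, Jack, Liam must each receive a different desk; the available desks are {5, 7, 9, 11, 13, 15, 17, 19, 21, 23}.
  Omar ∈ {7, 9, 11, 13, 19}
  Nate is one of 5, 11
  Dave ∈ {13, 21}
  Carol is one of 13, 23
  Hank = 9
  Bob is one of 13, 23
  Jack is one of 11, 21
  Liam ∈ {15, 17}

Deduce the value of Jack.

Hank must be 9 (only option left). Strike 9 from Omar.
The 2 variables Carol and Bob are confined to {13, 23}, which locks those values in; drop them from Omar, Dave.
Dave must be 21 (only option left). Eliminate 21 elsewhere: Jack.
So Jack = 11.

11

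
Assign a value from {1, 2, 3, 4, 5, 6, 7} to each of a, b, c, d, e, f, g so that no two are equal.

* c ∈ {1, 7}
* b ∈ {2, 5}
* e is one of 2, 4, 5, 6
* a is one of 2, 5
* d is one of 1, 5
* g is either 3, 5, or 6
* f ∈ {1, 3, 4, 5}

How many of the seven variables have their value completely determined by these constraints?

2

The 7 variables draw from only 7 values {1, 2, 3, 4, 5, 6, 7}, so each is used; only c can be 7, hence c = 7.
The 2 variables a and b are confined to {2, 5}, which locks those values in; drop them from d, e, f, g.
That leaves d = 1. Eliminate 1 elsewhere: f.
Determined: c=7, d=1. The other variables each still have more than one consistent value. That makes 2.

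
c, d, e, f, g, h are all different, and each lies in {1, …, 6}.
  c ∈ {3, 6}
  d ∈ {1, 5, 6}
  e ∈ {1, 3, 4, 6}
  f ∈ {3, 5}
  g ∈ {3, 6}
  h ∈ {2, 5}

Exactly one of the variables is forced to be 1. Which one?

d

The 6 variables together cover exactly {1, 2, 3, 4, 5, 6} — 6 values for 6 variables — and 2 appears only in h's list, so h = 2.
The 5 still-open variables draw from only 5 values {1, 3, 4, 5, 6}, so each is used; only e can be 4, hence e = 4.
The 4 still-open variables draw from only 4 values {1, 3, 5, 6}, so each is used; only d can be 1, hence d = 1.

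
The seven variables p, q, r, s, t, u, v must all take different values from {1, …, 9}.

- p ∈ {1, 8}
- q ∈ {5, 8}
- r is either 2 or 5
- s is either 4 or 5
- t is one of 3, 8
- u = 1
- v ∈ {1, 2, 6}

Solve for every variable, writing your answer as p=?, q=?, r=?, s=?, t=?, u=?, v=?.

u must be 1 (only option left). So p, v can't be 1.
p must be 8 (only option left). Strike 8 from q, t.
q must be 5 (only option left). Eliminate 5 elsewhere: r, s.
That leaves r = 2. Strike 2 from v.
s has just one choice, so s = 4.
t has just one choice, so t = 3.
v must be 6 (only option left).

p=8, q=5, r=2, s=4, t=3, u=1, v=6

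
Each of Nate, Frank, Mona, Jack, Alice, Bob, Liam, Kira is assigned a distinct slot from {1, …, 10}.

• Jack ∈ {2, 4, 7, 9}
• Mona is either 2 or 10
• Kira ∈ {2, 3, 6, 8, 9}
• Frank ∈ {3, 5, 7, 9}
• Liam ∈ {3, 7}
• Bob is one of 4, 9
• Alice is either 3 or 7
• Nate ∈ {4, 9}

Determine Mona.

10

Nate and Bob between them cover only {4, 9} — a naked pair. Remove those values from Frank, Jack, Kira.
The 2 variables Alice and Liam are confined to {3, 7}, which locks those values in; drop them from Frank, Jack, Kira.
Frank's domain is down to {5}, so Frank = 5.
That leaves Jack = 2. So Mona, Kira can't be 2.
So Mona = 10.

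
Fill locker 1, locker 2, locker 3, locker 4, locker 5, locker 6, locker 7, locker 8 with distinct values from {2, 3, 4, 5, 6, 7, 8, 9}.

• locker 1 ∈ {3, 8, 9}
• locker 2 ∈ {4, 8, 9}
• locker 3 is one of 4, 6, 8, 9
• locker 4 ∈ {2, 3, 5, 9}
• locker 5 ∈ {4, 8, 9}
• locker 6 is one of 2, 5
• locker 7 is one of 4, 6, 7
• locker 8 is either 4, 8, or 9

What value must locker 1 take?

The 8 variables together cover exactly {2, 3, 4, 5, 6, 7, 8, 9} — 8 values for 8 variables — and 7 appears only in locker 7's list, so locker 7 = 7.
The 7 still-open variables draw from only 7 values {2, 3, 4, 5, 6, 8, 9}, so each is used; only locker 3 can be 6, hence locker 3 = 6.
locker 2, locker 5, locker 8 share exactly the 3 values {4, 8, 9}; by pigeonhole those values go to them, so strike 4, 8, 9 from locker 1, locker 4.
So locker 1 = 3.

3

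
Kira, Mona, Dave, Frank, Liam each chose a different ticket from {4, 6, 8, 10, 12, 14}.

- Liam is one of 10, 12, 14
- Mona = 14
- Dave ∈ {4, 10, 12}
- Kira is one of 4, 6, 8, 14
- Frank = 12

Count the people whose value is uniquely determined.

4

Mona must be 14 (only option left). So Kira, Liam can't be 14.
Frank must be 12 (only option left). So Dave, Liam can't be 12.
Liam has just one choice, so Liam = 10. Eliminate 10 elsewhere: Dave.
Dave's domain is down to {4}, so Dave = 4. Strike 4 from Kira.
Determined: Mona=14, Dave=4, Frank=12, Liam=10. The other people each still have more than one consistent value. That makes 4.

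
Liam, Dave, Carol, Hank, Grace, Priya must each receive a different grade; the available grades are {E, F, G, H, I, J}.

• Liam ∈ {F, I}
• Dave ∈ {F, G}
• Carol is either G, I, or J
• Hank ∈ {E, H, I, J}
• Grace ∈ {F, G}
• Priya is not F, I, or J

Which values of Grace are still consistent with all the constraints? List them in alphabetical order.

The 2 variables Dave and Grace are confined to {F, G}, which locks those values in; drop them from Liam, Carol, Priya.
Liam must be I (only option left). Strike I from Carol, Hank.
Carol has just one choice, so Carol = J. So Hank can't be J.
No further eliminations apply; Grace can still be any of F, G.

F, G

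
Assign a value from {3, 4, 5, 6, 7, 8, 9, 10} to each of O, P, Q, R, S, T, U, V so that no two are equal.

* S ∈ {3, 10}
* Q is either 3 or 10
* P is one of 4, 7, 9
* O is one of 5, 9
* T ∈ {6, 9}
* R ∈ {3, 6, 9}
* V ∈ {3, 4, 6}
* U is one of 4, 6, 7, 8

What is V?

4

The 8 variables draw from only 8 values {3, 4, 5, 6, 7, 8, 9, 10}, so each is used; only O can be 5, hence O = 5.
Among the 7 still-open variables, 8 fits only U (and all 7 values in {3, 4, 6, 7, 8, 9, 10} must be used), so U = 8.
Among the 6 still-open variables, 7 fits only P (and all 6 values in {3, 4, 6, 7, 9, 10} must be used), so P = 7.
Among the 5 still-open variables, 4 fits only V (and all 5 values in {3, 4, 6, 9, 10} must be used), so V = 4.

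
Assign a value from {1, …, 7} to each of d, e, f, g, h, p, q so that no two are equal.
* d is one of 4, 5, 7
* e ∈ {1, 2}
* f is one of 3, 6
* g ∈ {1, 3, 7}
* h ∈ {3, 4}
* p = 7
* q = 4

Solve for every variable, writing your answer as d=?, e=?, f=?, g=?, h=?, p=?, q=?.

d=5, e=2, f=6, g=1, h=3, p=7, q=4

p's domain is down to {7}, so p = 7. Eliminate 7 elsewhere: d, g.
q's domain is down to {4}, so q = 4. Remove 4 from d, h.
d has just one choice, so d = 5.
h must be 3 (only option left). So f, g can't be 3.
That leaves f = 6.
g must be 1 (only option left). Eliminate 1 elsewhere: e.
e must be 2 (only option left).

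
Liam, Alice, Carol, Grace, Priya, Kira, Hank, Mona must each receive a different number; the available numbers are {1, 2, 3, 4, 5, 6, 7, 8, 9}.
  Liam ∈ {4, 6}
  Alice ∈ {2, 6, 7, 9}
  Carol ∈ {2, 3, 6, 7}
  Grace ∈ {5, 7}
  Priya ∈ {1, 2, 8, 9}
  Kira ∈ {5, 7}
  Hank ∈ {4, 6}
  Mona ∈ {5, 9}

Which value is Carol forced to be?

3

Liam and Hank between them cover only {4, 6} — a naked pair. Remove those values from Alice, Carol.
Grace and Kira between them cover only {5, 7} — a naked pair. Remove those values from Alice, Carol, Mona.
That leaves Mona = 9. Strike 9 from Alice, Priya.
That leaves Alice = 2. Remove 2 from Carol, Priya.
So Carol = 3.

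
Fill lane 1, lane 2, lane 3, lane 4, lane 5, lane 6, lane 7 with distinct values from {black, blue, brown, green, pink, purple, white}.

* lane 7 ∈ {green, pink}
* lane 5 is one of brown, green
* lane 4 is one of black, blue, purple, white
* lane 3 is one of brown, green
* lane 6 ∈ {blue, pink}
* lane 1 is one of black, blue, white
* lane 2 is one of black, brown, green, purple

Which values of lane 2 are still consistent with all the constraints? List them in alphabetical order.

lane 3 and lane 5 between them cover only {brown, green} — a naked pair. Remove those values from lane 2, lane 7.
That leaves lane 7 = pink. Remove pink from lane 6.
lane 6 has just one choice, so lane 6 = blue. Eliminate blue elsewhere: lane 1, lane 4.
No further eliminations apply; lane 2 can still be any of black, purple.

black, purple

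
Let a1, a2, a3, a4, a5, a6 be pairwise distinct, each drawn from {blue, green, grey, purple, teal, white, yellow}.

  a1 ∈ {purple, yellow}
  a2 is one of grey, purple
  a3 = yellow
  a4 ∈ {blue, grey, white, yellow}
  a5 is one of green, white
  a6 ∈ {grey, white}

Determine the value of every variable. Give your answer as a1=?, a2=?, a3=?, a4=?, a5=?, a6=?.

a1=purple, a2=grey, a3=yellow, a4=blue, a5=green, a6=white

a3's domain is down to {yellow}, so a3 = yellow. So a1, a4 can't be yellow.
That leaves a1 = purple. So a2 can't be purple.
That leaves a2 = grey. Remove grey from a4, a6.
a6's domain is down to {white}, so a6 = white. Eliminate white elsewhere: a4, a5.
That leaves a4 = blue.
a5 must be green (only option left).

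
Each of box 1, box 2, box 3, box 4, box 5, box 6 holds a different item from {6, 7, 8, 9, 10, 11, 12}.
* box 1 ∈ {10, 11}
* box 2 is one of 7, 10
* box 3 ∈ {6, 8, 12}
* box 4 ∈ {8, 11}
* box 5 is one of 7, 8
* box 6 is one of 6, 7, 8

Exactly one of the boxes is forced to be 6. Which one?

The 6 variables together cover exactly {6, 7, 8, 10, 11, 12} — 6 values for 6 variables — and 12 appears only in box 3's list, so box 3 = 12.
Among the 5 still-open variables, 6 fits only box 6 (and all 5 values in {6, 7, 8, 10, 11} must be used), so box 6 = 6.

box 6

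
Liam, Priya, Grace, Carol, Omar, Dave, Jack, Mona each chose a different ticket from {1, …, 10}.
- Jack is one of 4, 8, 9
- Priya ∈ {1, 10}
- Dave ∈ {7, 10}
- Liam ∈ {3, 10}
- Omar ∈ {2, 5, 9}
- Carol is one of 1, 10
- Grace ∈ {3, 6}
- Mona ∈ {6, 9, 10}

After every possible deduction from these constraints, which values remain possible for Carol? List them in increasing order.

Priya and Carol share exactly the 2 values {1, 10}; by pigeonhole those values go to them, so strike 1, 10 from Liam, Dave, Mona.
That leaves Liam = 3. Strike 3 from Grace.
Grace has just one choice, so Grace = 6. Remove 6 from Mona.
Dave must be 7 (only option left).
Mona's domain is down to {9}, so Mona = 9. Eliminate 9 elsewhere: Omar, Jack.
No further eliminations apply; Carol can still be any of 1, 10.

1, 10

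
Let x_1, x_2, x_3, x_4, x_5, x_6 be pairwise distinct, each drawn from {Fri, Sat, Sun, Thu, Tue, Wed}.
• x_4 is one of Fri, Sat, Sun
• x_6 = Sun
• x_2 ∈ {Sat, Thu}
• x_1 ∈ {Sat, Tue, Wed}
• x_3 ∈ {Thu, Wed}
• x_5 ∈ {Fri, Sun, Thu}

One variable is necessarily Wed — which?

x_3

x_6 must be Sun (only option left). Remove Sun from x_4, x_5.
Among the 5 still-open variables, Tue fits only x_1 (and all 5 values in {Fri, Sat, Thu, Tue, Wed} must be used), so x_1 = Tue.
Among the 4 still-open variables, Wed fits only x_3 (and all 4 values in {Fri, Sat, Thu, Wed} must be used), so x_3 = Wed.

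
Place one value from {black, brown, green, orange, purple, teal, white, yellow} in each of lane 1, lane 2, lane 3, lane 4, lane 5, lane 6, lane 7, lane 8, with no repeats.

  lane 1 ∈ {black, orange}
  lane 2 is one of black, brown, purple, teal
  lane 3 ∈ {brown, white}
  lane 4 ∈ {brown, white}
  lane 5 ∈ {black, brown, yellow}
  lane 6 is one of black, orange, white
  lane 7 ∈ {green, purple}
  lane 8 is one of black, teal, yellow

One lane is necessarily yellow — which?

lane 5

Among the 8 variables, green fits only lane 7 (and all 8 values in {black, brown, green, orange, purple, teal, white, yellow} must be used), so lane 7 = green.
The 7 still-open variables together cover exactly {black, brown, orange, purple, teal, white, yellow} — 7 values for 7 variables — and purple appears only in lane 2's list, so lane 2 = purple.
The 6 still-open variables draw from only 6 values {black, brown, orange, teal, white, yellow}, so each is used; only lane 8 can be teal, hence lane 8 = teal.
Among the 5 still-open variables, yellow fits only lane 5 (and all 5 values in {black, brown, orange, white, yellow} must be used), so lane 5 = yellow.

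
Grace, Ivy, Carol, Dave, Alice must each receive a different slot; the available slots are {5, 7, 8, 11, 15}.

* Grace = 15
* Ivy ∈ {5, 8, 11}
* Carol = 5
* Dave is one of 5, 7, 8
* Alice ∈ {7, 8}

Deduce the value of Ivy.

Grace must be 15 (only option left).
Carol has just one choice, so Carol = 5. Eliminate 5 elsewhere: Ivy, Dave.
The 3 still-open variables together cover exactly {7, 8, 11} — 3 values for 3 variables — and 11 appears only in Ivy's list, so Ivy = 11.

11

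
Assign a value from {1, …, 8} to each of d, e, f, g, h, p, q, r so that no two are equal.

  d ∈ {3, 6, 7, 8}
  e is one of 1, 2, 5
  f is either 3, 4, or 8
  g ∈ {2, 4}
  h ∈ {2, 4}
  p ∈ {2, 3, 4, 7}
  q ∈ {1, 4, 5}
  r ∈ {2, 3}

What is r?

3

The 8 variables draw from only 8 values {1, 2, 3, 4, 5, 6, 7, 8}, so each is used; only d can be 6, hence d = 6.
The 7 still-open variables draw from only 7 values {1, 2, 3, 4, 5, 7, 8}, so each is used; only p can be 7, hence p = 7.
The 6 still-open variables together cover exactly {1, 2, 3, 4, 5, 8} — 6 values for 6 variables — and 8 appears only in f's list, so f = 8.
The 5 still-open variables together cover exactly {1, 2, 3, 4, 5} — 5 values for 5 variables — and 3 appears only in r's list, so r = 3.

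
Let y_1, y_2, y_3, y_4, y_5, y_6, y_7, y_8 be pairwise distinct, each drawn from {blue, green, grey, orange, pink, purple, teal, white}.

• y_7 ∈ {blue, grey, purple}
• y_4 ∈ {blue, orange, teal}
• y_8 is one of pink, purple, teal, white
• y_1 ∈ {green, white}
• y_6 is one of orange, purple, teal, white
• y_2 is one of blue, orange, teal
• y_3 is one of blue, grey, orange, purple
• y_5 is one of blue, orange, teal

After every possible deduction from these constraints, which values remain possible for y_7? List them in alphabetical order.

Among the 8 variables, green fits only y_1 (and all 8 values in {blue, green, grey, orange, pink, purple, teal, white} must be used), so y_1 = green.
The 7 still-open variables draw from only 7 values {blue, grey, orange, pink, purple, teal, white}, so each is used; only y_8 can be pink, hence y_8 = pink.
Among the 6 still-open variables, white fits only y_6 (and all 6 values in {blue, grey, orange, purple, teal, white} must be used), so y_6 = white.
y_2, y_4, y_5 share exactly the 3 values {blue, orange, teal}; by pigeonhole those values go to them, so strike blue, orange, teal from y_3, y_7.
No further eliminations apply; y_7 can still be any of grey, purple.

grey, purple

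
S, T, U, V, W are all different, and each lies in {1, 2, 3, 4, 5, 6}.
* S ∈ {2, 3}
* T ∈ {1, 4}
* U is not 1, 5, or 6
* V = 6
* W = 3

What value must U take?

V must be 6 (only option left).
That leaves W = 3. Remove 3 from S, U.
S's domain is down to {2}, so S = 2. Eliminate 2 elsewhere: U.
So U = 4.

4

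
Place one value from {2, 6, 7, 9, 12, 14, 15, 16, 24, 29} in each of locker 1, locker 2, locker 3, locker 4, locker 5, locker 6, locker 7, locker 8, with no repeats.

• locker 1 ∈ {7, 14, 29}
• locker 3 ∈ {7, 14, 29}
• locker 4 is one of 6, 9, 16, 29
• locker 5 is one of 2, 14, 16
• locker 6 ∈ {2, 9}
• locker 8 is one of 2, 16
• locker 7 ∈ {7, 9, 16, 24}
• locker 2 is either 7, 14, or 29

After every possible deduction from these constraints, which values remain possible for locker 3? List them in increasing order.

The 8 variables together cover exactly {2, 6, 7, 9, 14, 16, 24, 29} — 8 values for 8 variables — and 6 appears only in locker 4's list, so locker 4 = 6.
Among the 7 still-open variables, 24 fits only locker 7 (and all 7 values in {2, 7, 9, 14, 16, 24, 29} must be used), so locker 7 = 24.
Among the 6 still-open variables, 9 fits only locker 6 (and all 6 values in {2, 7, 9, 14, 16, 29} must be used), so locker 6 = 9.
locker 1, locker 2, locker 3 between them cover only {7, 14, 29} — a naked triple. Remove those values from locker 5.
No further eliminations apply; locker 3 can still be any of 7, 14, 29.

7, 14, 29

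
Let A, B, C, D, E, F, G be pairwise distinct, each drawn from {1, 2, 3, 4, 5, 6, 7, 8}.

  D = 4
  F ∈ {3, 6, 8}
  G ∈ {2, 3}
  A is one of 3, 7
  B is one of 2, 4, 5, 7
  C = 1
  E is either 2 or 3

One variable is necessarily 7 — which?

C has just one choice, so C = 1.
D has just one choice, so D = 4. Remove 4 from B.
E and G share exactly the 2 values {2, 3}; by pigeonhole those values go to them, so strike 2, 3 from A, B, F.
So 7 goes to A.

A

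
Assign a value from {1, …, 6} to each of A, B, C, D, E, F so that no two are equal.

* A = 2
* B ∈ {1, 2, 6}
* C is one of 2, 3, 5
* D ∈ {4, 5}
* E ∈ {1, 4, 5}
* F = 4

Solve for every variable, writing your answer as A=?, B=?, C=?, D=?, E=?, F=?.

A=2, B=6, C=3, D=5, E=1, F=4

A's domain is down to {2}, so A = 2. So B, C can't be 2.
That leaves F = 4. Remove 4 from D, E.
D has just one choice, so D = 5. Eliminate 5 elsewhere: C, E.
E must be 1 (only option left). Remove 1 from B.
B must be 6 (only option left).
That leaves C = 3.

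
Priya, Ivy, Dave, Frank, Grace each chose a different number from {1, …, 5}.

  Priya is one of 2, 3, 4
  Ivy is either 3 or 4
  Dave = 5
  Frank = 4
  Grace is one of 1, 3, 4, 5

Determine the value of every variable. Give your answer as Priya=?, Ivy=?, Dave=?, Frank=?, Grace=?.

Priya=2, Ivy=3, Dave=5, Frank=4, Grace=1

Dave's domain is down to {5}, so Dave = 5. Eliminate 5 elsewhere: Grace.
That leaves Frank = 4. So Priya, Ivy, Grace can't be 4.
Ivy must be 3 (only option left). So Priya, Grace can't be 3.
Grace has just one choice, so Grace = 1.
Priya has just one choice, so Priya = 2.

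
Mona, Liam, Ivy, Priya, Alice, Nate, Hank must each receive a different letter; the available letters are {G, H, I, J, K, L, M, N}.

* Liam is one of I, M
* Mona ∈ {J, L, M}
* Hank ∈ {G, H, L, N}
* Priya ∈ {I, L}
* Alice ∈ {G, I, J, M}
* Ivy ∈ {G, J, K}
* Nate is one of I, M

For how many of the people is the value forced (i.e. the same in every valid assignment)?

4

Liam and Nate share exactly the 2 values {I, M}; by pigeonhole those values go to them, so strike I, M from Mona, Priya, Alice.
Priya has just one choice, so Priya = L. Strike L from Mona, Hank.
That leaves Mona = J. So Ivy, Alice can't be J.
Alice must be G (only option left). Eliminate G elsewhere: Ivy, Hank.
Ivy must be K (only option left).
Determined: Mona=J, Ivy=K, Priya=L, Alice=G. The other people each still have more than one consistent value. That makes 4.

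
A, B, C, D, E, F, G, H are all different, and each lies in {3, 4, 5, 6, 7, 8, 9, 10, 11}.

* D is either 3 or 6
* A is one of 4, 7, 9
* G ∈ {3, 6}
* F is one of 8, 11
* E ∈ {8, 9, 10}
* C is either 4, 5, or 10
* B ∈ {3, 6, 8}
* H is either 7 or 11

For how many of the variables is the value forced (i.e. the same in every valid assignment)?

3

D and G between them cover only {3, 6} — a naked pair. Remove those values from B.
That leaves B = 8. So E, F can't be 8.
F's domain is down to {11}, so F = 11. Eliminate 11 elsewhere: H.
H has just one choice, so H = 7. So A can't be 7.
Determined: B=8, F=11, H=7. The other variables each still have more than one consistent value. That makes 3.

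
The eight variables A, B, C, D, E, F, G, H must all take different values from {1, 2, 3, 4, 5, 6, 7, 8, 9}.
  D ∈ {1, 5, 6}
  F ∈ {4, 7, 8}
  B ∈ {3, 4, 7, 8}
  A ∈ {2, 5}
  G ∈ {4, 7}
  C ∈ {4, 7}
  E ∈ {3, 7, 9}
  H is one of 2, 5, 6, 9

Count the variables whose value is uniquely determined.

3

The 2 variables C and G are confined to {4, 7}, which locks those values in; drop them from B, E, F.
F must be 8 (only option left). Eliminate 8 elsewhere: B.
B has just one choice, so B = 3. Eliminate 3 elsewhere: E.
E's domain is down to {9}, so E = 9. Eliminate 9 elsewhere: H.
Determined: B=3, E=9, F=8. The other variables each still have more than one consistent value. That makes 3.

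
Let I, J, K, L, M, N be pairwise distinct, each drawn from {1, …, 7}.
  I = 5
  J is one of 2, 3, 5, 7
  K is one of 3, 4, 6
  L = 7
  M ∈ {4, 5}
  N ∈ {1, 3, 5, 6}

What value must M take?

4

I's domain is down to {5}, so I = 5. Remove 5 from J, M, N.
So M = 4.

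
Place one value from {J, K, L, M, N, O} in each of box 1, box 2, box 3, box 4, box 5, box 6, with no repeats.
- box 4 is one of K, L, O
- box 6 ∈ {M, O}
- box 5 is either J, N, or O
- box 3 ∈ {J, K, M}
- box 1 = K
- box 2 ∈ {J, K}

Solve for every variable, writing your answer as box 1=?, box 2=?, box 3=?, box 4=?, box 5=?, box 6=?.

box 1 must be K (only option left). So box 2, box 3, box 4 can't be K.
box 2's domain is down to {J}, so box 2 = J. Strike J from box 3, box 5.
box 3 has just one choice, so box 3 = M. Eliminate M elsewhere: box 6.
That leaves box 6 = O. Remove O from box 4, box 5.
box 4 has just one choice, so box 4 = L.
box 5's domain is down to {N}, so box 5 = N.

box 1=K, box 2=J, box 3=M, box 4=L, box 5=N, box 6=O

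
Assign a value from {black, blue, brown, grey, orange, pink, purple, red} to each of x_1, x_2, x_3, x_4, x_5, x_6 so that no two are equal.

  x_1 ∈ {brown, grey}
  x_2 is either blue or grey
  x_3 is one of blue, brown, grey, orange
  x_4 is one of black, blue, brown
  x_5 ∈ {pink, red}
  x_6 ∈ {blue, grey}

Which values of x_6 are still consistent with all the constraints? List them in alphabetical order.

The 2 variables x_2 and x_6 are confined to {blue, grey}, which locks those values in; drop them from x_1, x_3, x_4.
That leaves x_1 = brown. Eliminate brown elsewhere: x_3, x_4.
That leaves x_3 = orange.
x_4 has just one choice, so x_4 = black.
No further eliminations apply; x_6 can still be any of blue, grey.

blue, grey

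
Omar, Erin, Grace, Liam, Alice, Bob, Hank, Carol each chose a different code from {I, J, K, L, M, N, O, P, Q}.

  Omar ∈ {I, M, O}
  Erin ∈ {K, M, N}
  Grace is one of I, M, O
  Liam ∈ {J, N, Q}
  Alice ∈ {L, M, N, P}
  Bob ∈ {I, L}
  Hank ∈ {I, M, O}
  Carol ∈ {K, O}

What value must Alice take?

P

Omar, Grace, Hank between them cover only {I, M, O} — a naked triple. Remove those values from Erin, Alice, Bob, Carol.
Bob must be L (only option left). Eliminate L elsewhere: Alice.
Carol has just one choice, so Carol = K. Eliminate K elsewhere: Erin.
That leaves Erin = N. So Liam, Alice can't be N.
So Alice = P.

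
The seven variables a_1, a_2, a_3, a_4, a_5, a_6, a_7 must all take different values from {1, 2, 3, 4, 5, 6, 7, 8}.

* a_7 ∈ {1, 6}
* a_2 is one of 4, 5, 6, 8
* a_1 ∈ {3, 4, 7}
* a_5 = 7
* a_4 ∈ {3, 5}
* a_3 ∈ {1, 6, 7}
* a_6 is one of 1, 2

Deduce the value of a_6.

2

a_5 must be 7 (only option left). Remove 7 from a_1, a_3.
a_3 and a_7 between them cover only {1, 6} — a naked pair. Remove those values from a_2, a_6.
So a_6 = 2.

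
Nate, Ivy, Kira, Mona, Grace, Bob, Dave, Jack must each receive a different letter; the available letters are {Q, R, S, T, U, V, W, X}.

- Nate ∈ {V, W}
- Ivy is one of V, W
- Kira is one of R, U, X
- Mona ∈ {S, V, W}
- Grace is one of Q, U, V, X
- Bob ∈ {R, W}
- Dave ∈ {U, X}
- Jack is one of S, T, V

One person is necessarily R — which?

Among the 8 variables, Q fits only Grace (and all 8 values in {Q, R, S, T, U, V, W, X} must be used), so Grace = Q.
The 7 still-open variables together cover exactly {R, S, T, U, V, W, X} — 7 values for 7 variables — and T appears only in Jack's list, so Jack = T.
The 6 still-open variables draw from only 6 values {R, S, U, V, W, X}, so each is used; only Mona can be S, hence Mona = S.
Nate and Ivy share exactly the 2 values {V, W}; by pigeonhole those values go to them, so strike V, W from Bob.
So R goes to Bob.

Bob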